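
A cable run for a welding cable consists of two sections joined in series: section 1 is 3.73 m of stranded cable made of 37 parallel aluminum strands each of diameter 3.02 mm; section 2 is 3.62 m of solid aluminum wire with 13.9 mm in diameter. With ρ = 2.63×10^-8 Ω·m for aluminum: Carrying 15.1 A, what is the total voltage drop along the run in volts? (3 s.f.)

Section 1: A_strand = π(1.5100e-03)² = 7.163e-06 m²; R₁ = ρL/(N·A_s) = (2.63×10^-8)(3.73)/(37×7.163e-06) = 3.701×10^-4 Ω
Section 2: A = π(d/2)² = π(6.9500e-03 m)² = 1.517e-04 m²
R₂ = (2.63×10^-8)(3.62)/(1.517e-04) = 6.274×10^-4 Ω
R = R₁ + R₂ = 9.975×10^-4 Ω
V = IR = 15.1 × 9.975×10^-4 = 0.0151 V

0.0151 V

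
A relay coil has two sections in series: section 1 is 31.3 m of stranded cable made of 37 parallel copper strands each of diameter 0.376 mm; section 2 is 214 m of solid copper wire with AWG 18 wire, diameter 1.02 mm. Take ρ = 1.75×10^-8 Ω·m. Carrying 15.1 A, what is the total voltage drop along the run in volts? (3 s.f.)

Section 1: A_strand = π(1.8800e-04)² = 1.110e-07 m²; R₁ = ρL/(N·A_s) = (1.75×10^-8)(31.3)/(37×1.110e-07) = 0.1333 Ω
Section 2: A = π(1.02/2 mm)² = π(5.1000e-04 m)² = 8.171e-07 m²
R₂ = (1.75×10^-8)(214)/(8.171e-07) = 4.583 Ω
R = R₁ + R₂ = 4.716 Ω
V = IR = 15.1 × 4.716 = 71.2 V

71.2 V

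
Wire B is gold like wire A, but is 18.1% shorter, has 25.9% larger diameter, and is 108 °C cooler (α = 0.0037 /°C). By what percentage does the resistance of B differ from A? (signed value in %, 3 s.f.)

-69.0%

R ∝ ρL/d² with ρ ∝ (1+αΔT), so R_B/R_A = (1 − 18.1/100) × (1 + 25.9/100)⁻² × (1 − 0.0037×108)
= 0.819 × 0.6309 × 0.6004 = 0.3102
(R_B − R_A)/R_A = 0.3102 − 1 = -69.0%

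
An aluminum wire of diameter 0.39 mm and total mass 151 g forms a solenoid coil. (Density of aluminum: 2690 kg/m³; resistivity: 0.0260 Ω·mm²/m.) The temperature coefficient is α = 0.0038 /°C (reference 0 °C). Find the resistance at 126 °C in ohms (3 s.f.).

151 Ω

ρ = 0.0260 Ω·mm²/m = 2.60×10^-8 Ω·m
A = π(d/2)² = π(1.9500e-04 m)² = 1.1946e-07 m²
L = m/(density·A) = 0.151/(2690×1.1946e-07) = 469.9 m
R = ρL/A = (2.60×10^-8)(469.9)/(1.1946e-07) = 102.3 Ω
R(126 °C) = 102.3 × (1 + 0.0038×126) = 151 Ω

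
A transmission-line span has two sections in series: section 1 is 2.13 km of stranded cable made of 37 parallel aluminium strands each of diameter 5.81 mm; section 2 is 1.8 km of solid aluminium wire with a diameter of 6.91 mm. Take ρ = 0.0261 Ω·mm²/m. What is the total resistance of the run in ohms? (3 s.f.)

ρ = 0.0261 Ω·mm²/m = 2.61×10^-8 Ω·m
Section 1: A_strand = π(2.9050e-03)² = 2.651e-05 m²; R₁ = ρL/(N·A_s) = (2.61×10^-8)(2130)/(37×2.651e-05) = 0.05667 Ω
Section 2: A = π(d/2)² = π(3.4550e-03 m)² = 3.750e-05 m²
R₂ = (2.61×10^-8)(1800)/(3.750e-05) = 1.253 Ω
R = R₁ + R₂ = 1.31 Ω

1.31 Ω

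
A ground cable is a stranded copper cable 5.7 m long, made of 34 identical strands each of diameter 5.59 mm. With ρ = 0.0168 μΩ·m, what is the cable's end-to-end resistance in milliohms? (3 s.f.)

0.115 mΩ

ρ = 0.0168 μΩ·m = 1.68×10^-8 Ω·m
A_strand = π(2.7950e-03 m)² = 2.454e-05 m²
R_strand = ρL/A = (1.68×10^-8)(5.7)/(2.454e-05) = 0.003902 Ω
R_total = R_strand/N = 0.003902/34 = 0.115 mΩ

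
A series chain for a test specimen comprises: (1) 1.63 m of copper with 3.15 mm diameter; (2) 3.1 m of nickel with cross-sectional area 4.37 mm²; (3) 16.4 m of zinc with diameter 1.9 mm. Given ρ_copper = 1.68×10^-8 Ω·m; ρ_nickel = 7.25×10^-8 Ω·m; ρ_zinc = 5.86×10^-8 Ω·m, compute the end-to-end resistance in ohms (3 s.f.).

0.394 Ω

Seg 1: A = π(d/2)² = π(1.5750e-03 m)² = 7.793e-06 m²
R_1 = (1.68×10^-8)(1.63)/(7.793e-06) = 0.003514 Ω
Seg 2: A = 4.37 mm² = 4.370e-06 m²
R_2 = (7.25×10^-8)(3.1)/(4.370e-06) = 0.05143 Ω
Seg 3: A = π(d/2)² = π(9.5000e-04 m)² = 2.835e-06 m²
R_3 = (5.86×10^-8)(16.4)/(2.835e-06) = 0.339 Ω
R_total = R_1 + R_2 + R_3 = 0.394 Ω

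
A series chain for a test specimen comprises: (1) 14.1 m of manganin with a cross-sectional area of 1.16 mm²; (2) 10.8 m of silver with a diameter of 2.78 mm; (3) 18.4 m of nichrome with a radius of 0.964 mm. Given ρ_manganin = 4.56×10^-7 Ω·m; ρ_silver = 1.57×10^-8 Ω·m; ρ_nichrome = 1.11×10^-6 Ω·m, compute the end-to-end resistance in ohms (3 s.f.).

12.6 Ω

Seg 1: A = 1.16 mm² = 1.160e-06 m²
R_1 = (4.56×10^-7)(14.1)/(1.160e-06) = 5.543 Ω
Seg 2: A = π(d/2)² = π(1.3900e-03 m)² = 6.070e-06 m²
R_2 = (1.57×10^-8)(10.8)/(6.070e-06) = 0.02793 Ω
Seg 3: A = πr² = π(9.6400e-04 m)² = 2.919e-06 m²
R_3 = (1.11×10^-6)(18.4)/(2.919e-06) = 6.996 Ω
R_total = R_1 + R_2 + R_3 = 12.6 Ω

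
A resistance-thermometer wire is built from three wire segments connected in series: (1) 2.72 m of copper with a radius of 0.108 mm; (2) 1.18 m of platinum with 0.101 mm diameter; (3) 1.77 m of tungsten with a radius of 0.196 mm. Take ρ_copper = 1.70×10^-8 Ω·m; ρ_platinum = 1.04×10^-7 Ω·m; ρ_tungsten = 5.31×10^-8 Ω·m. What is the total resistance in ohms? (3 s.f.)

17.4 Ω

Seg 1: A = πr² = π(1.0800e-04 m)² = 3.664e-08 m²
R_1 = (1.70×10^-8)(2.72)/(3.664e-08) = 1.262 Ω
Seg 2: A = π(d/2)² = π(5.0500e-05 m)² = 8.012e-09 m²
R_2 = (1.04×10^-7)(1.18)/(8.012e-09) = 15.32 Ω
Seg 3: A = πr² = π(1.9600e-04 m)² = 1.207e-07 m²
R_3 = (5.31×10^-8)(1.77)/(1.207e-07) = 0.7788 Ω
R_total = R_1 + R_2 + R_3 = 17.4 Ω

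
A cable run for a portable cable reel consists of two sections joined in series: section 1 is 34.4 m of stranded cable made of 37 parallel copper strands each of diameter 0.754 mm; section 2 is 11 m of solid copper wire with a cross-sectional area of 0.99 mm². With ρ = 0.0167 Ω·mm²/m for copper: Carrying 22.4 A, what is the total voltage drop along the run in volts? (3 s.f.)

ρ = 0.0167 Ω·mm²/m = 1.67×10^-8 Ω·m
Section 1: A_strand = π(3.7700e-04)² = 4.465e-07 m²; R₁ = ρL/(N·A_s) = (1.67×10^-8)(34.4)/(37×4.465e-07) = 0.03477 Ω
Section 2: A = 0.99 mm² = 9.900e-07 m²
R₂ = (1.67×10^-8)(11)/(9.900e-07) = 0.1856 Ω
R = R₁ + R₂ = 0.2203 Ω
V = IR = 22.4 × 0.2203 = 4.94 V

4.94 V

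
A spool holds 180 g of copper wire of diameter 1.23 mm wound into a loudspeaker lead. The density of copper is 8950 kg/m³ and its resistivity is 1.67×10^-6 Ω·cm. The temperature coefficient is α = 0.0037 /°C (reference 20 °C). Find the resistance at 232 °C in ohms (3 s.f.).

0.424 Ω

ρ = 1.67×10^-6 Ω·cm = 1.67×10^-8 Ω·m
A = π(d/2)² = π(6.1500e-04 m)² = 1.1882e-06 m²
L = m/(density·A) = 0.18/(8950×1.1882e-06) = 16.93 m
R = ρL/A = (1.67×10^-8)(16.93)/(1.1882e-06) = 0.2379 Ω
R(232 °C) = 0.2379 × (1 + 0.0037×212) = 0.424 Ω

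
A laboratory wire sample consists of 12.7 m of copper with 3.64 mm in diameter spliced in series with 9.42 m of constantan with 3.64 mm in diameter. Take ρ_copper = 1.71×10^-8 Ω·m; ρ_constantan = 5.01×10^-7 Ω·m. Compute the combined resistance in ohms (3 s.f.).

Segment 1: A = π(d/2)² = π(1.8200e-03 m)² = 1.041e-05 m²
R₁ = ρL/A = (1.71×10^-8)(12.7)/(1.041e-05) = 0.02087 Ω
R₂ = (5.01×10^-7)(9.42)/(1.041e-05) = 0.4535 Ω
R = R₁ + R₂ = 0.474 Ω

0.474 Ω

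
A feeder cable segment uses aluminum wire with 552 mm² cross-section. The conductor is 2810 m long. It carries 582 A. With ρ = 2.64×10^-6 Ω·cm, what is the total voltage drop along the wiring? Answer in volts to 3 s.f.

ρ = 2.64×10^-6 Ω·cm = 2.64×10^-8 Ω·m
A = 552 mm² = 5.520e-04 m²
R = ρL/A = (2.64×10^-8)(2810)/(5.520e-04) = 0.1344 Ω
V = IR = 582 × 0.1344 = 78.2 V

78.2 V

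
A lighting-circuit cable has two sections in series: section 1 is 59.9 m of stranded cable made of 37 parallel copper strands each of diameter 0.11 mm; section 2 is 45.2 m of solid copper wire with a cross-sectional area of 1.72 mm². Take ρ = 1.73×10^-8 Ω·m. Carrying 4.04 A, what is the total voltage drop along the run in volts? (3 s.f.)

13.7 V

Section 1: A_strand = π(5.5000e-05)² = 9.503e-09 m²; R₁ = ρL/(N·A_s) = (1.73×10^-8)(59.9)/(37×9.503e-09) = 2.947 Ω
Section 2: A = 1.72 mm² = 1.720e-06 m²
R₂ = (1.73×10^-8)(45.2)/(1.720e-06) = 0.4546 Ω
R = R₁ + R₂ = 3.402 Ω
V = IR = 4.04 × 3.402 = 13.7 V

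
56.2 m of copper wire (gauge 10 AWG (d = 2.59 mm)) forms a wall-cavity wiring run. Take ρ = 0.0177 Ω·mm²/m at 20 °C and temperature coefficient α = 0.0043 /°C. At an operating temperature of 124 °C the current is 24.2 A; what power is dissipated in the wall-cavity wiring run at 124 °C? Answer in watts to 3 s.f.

ρ = 0.0177 Ω·mm²/m = 1.77×10^-8 Ω·m
A = π(2.59/2 mm)² = π(1.2950e-03 m)² = 5.269e-06 m²
R₍20₎ = ρL/A = (1.77×10^-8)(56.2)/(5.269e-06) = 0.1888 Ω
R₍124₎ = R₍20₎(1 + αΔT) = 0.1888 × (1 + 0.0043×104) = 0.2732 Ω
P = I²R = (24.2)² × 0.2732 = 160 W

160 W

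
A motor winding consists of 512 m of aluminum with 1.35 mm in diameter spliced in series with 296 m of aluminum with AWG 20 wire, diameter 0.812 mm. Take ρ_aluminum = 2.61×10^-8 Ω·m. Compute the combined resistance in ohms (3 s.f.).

24.3 Ω

Segment 1: A = π(d/2)² = π(6.7500e-04 m)² = 1.431e-06 m²
R₁ = ρL/A = (2.61×10^-8)(512)/(1.431e-06) = 9.336 Ω
Segment 2: A = π(0.812/2 mm)² = π(4.0600e-04 m)² = 5.178e-07 m²
R₂ = (2.61×10^-8)(296)/(5.178e-07) = 14.92 Ω
R = R₁ + R₂ = 24.3 Ω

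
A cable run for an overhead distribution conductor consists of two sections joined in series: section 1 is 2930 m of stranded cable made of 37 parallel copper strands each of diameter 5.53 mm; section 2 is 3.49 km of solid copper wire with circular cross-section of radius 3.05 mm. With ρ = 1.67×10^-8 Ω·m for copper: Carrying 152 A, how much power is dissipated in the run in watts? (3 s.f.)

47300 W

Section 1: A_strand = π(2.7650e-03)² = 2.402e-05 m²; R₁ = ρL/(N·A_s) = (1.67×10^-8)(2930)/(37×2.402e-05) = 0.05506 Ω
Section 2: A = πr² = π(3.0500e-03 m)² = 2.922e-05 m²
R₂ = (1.67×10^-8)(3490)/(2.922e-05) = 1.994 Ω
R = R₁ + R₂ = 2.049 Ω
P = I²R = (152)² × 2.049 = 47300 W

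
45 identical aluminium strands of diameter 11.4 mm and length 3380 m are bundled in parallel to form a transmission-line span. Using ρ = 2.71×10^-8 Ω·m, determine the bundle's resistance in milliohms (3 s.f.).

A_strand = π(5.7000e-03 m)² = 1.021e-04 m²
R_strand = ρL/A = (2.71×10^-8)(3380)/(1.021e-04) = 0.8974 Ω
R_total = R_strand/N = 0.8974/45 = 19.9 mΩ

19.9 mΩ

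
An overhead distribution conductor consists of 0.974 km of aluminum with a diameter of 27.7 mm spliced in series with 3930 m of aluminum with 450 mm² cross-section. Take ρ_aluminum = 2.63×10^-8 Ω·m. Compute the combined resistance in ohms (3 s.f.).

0.272 Ω

Segment 1: A = π(d/2)² = π(1.3850e-02 m)² = 6.026e-04 m²
R₁ = ρL/A = (2.63×10^-8)(974)/(6.026e-04) = 0.04251 Ω
Segment 2: A = 450 mm² = 4.500e-04 m²
R₂ = (2.63×10^-8)(3930)/(4.500e-04) = 0.2297 Ω
R = R₁ + R₂ = 0.272 Ω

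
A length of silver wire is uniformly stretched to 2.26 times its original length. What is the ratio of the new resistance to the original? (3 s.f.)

5.11

Volume constant ⇒ A' = A/k with k = 2.26. R' = ρ(kL)/(A/k) = k²R.
Factor = 5.11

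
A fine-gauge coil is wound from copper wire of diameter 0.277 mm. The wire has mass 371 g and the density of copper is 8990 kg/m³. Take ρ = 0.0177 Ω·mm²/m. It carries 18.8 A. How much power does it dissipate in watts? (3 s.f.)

71100 W

ρ = 0.0177 Ω·mm²/m = 1.77×10^-8 Ω·m
A = π(d/2)² = π(1.3850e-04 m)² = 6.0263e-08 m²
L = m/(density·A) = 0.371/(8990×6.0263e-08) = 684.8 m
R = ρL/A = (1.77×10^-8)(684.8)/(6.0263e-08) = 201.1 Ω
P = I²R = (18.8)² × 201.1 = 71100 W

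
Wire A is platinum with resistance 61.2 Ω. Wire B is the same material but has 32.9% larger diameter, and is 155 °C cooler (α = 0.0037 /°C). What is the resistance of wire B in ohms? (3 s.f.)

14.8 Ω

R ∝ ρL/d² with ρ ∝ (1+αΔT), so R_B/R_A = (1 + 32.9/100)⁻² × (1 − 0.0037×155)
= 0.5662 × 0.4265 = 0.2415
R_B = 0.2415 × 61.2 = 14.8 Ω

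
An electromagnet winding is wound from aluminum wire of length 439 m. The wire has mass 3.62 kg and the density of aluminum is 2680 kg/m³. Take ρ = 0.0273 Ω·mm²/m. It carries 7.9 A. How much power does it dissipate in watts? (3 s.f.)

243 W

ρ = 0.0273 Ω·mm²/m = 2.73×10^-8 Ω·m
A = m/(density·L) = 3.62/(2680×439) = 3.0769e-06 m²
R = ρL/A = (2.73×10^-8)(439)/(3.0769e-06) = 3.895 Ω
P = I²R = (7.9)² × 3.895 = 243 W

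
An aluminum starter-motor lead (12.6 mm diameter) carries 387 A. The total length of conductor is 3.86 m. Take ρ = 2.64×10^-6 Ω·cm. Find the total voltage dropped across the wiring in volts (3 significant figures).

0.316 V

ρ = 2.64×10^-6 Ω·cm = 2.64×10^-8 Ω·m
A = π(d/2)² = π(6.3000e-03 m)² = 1.247e-04 m²
R = ρL/A = (2.64×10^-8)(3.86)/(1.247e-04) = 8.173×10^-4 Ω
V = IR = 387 × 8.173×10^-4 = 0.316 V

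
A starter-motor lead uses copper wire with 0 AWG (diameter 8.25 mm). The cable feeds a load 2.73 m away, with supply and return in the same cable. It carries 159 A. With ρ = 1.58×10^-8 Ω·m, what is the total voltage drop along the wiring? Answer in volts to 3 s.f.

A = π(8.25/2 mm)² = π(4.1250e-03 m)² = 5.346e-05 m²
Total conductor length (both ways) L = 2 × 2.73 = 5.46 m
R = ρL/A = (1.58×10^-8)(5.46)/(5.346e-05) = 0.001614 Ω
V = IR = 159 × 0.001614 = 0.257 V

0.257 V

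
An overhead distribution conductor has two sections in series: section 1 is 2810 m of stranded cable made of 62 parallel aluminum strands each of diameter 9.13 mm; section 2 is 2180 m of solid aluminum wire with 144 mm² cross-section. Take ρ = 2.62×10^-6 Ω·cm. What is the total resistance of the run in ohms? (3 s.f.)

0.415 Ω

ρ = 2.62×10^-6 Ω·cm = 2.62×10^-8 Ω·m
Section 1: A_strand = π(4.5650e-03)² = 6.547e-05 m²; R₁ = ρL/(N·A_s) = (2.62×10^-8)(2810)/(62×6.547e-05) = 0.01814 Ω
Section 2: A = 144 mm² = 1.440e-04 m²
R₂ = (2.62×10^-8)(2180)/(1.440e-04) = 0.3966 Ω
R = R₁ + R₂ = 0.415 Ω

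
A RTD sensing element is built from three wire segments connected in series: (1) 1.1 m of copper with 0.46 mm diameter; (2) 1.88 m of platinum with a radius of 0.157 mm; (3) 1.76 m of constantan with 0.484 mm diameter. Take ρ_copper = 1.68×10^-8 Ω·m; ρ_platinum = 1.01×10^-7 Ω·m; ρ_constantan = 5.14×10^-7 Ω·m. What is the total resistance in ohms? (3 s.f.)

7.48 Ω

Seg 1: A = π(d/2)² = π(2.3000e-04 m)² = 1.662e-07 m²
R_1 = (1.68×10^-8)(1.1)/(1.662e-07) = 0.1112 Ω
Seg 2: A = πr² = π(1.5700e-04 m)² = 7.744e-08 m²
R_2 = (1.01×10^-7)(1.88)/(7.744e-08) = 2.452 Ω
Seg 3: A = π(d/2)² = π(2.4200e-04 m)² = 1.840e-07 m²
R_3 = (5.14×10^-7)(1.76)/(1.840e-07) = 4.917 Ω
R_total = R_1 + R_2 + R_3 = 7.48 Ω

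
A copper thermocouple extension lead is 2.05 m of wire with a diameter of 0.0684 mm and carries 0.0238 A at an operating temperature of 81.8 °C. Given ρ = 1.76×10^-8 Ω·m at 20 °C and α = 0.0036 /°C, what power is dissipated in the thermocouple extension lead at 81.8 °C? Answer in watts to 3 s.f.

0.00680 W

A = π(d/2)² = π(3.4200e-05 m)² = 3.675e-09 m²
R₍20₎ = ρL/A = (1.76×10^-8)(2.05)/(3.675e-09) = 9.819 Ω
R₍81.8₎ = R₍20₎(1 + αΔT) = 9.819 × (1 + 0.0036×61.8) = 12 Ω
P = I²R = (0.0238)² × 12 = 0.00680 W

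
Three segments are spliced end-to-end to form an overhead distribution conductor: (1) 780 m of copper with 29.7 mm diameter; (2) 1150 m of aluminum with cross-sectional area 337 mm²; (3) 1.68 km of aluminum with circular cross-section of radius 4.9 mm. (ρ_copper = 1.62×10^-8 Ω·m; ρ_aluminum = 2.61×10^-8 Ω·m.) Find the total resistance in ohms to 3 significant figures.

0.689 Ω

Seg 1: A = π(d/2)² = π(1.4850e-02 m)² = 6.928e-04 m²
R_1 = (1.62×10^-8)(780)/(6.928e-04) = 0.01824 Ω
Seg 2: A = 337 mm² = 3.370e-04 m²
R_2 = (2.61×10^-8)(1150)/(3.370e-04) = 0.08907 Ω
Seg 3: A = πr² = π(4.9000e-03 m)² = 7.543e-05 m²
R_3 = (2.61×10^-8)(1680)/(7.543e-05) = 0.5813 Ω
R_total = R_1 + R_2 + R_3 = 0.689 Ω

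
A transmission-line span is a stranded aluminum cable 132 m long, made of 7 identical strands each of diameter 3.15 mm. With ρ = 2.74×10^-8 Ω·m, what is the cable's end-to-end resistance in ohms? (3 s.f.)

0.0663 Ω

A_strand = π(1.5750e-03 m)² = 7.793e-06 m²
R_strand = ρL/A = (2.74×10^-8)(132)/(7.793e-06) = 0.4641 Ω
R_total = R_strand/N = 0.4641/7 = 0.0663 Ω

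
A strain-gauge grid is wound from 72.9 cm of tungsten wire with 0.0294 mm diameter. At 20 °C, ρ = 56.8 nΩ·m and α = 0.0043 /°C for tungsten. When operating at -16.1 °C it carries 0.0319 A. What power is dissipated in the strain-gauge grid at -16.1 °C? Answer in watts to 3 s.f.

ρ = 56.8 nΩ·m = 5.68×10^-8 Ω·m
A = π(d/2)² = π(1.4700e-05 m)² = 6.789e-10 m²
R₍20₎ = ρL/A = (5.68×10^-8)(0.729)/(6.789e-10) = 60.99 Ω
R₍-16.1₎ = R₍20₎(1 + αΔT) = 60.99 × (1 + 0.0043×-36.1) = 51.53 Ω
P = I²R = (0.0319)² × 51.53 = 0.0524 W

0.0524 W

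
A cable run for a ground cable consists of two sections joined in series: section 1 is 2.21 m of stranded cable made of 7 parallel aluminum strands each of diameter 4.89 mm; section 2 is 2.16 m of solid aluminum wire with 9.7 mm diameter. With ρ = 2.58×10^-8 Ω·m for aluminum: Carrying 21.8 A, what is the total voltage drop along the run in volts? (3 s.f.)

Section 1: A_strand = π(2.4450e-03)² = 1.878e-05 m²; R₁ = ρL/(N·A_s) = (2.58×10^-8)(2.21)/(7×1.878e-05) = 4.337×10^-4 Ω
Section 2: A = π(d/2)² = π(4.8500e-03 m)² = 7.390e-05 m²
R₂ = (2.58×10^-8)(2.16)/(7.390e-05) = 7.541×10^-4 Ω
R = R₁ + R₂ = 0.001188 Ω
V = IR = 21.8 × 0.001188 = 0.0259 V

0.0259 V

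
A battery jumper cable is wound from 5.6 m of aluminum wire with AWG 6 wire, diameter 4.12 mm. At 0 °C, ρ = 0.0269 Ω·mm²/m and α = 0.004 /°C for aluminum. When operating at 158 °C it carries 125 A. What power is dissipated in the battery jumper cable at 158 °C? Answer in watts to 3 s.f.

288 W

ρ = 0.0269 Ω·mm²/m = 2.69×10^-8 Ω·m
A = π(4.12/2 mm)² = π(2.0600e-03 m)² = 1.333e-05 m²
R₍0₎ = ρL/A = (2.69×10^-8)(5.6)/(1.333e-05) = 0.0113 Ω
R₍158₎ = R₍0₎(1 + αΔT) = 0.0113 × (1 + 0.004×158) = 0.01844 Ω
P = I²R = (125)² × 0.01844 = 288 W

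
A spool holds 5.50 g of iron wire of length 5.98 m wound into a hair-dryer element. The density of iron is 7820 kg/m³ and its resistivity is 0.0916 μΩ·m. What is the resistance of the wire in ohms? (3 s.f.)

4.66 Ω

ρ = 0.0916 μΩ·m = 9.16×10^-8 Ω·m
A = m/(density·L) = 0.0055/(7820×5.98) = 1.1761e-07 m²
R = ρL/A = (9.16×10^-8)(5.98)/(1.1761e-07) = 4.66 Ω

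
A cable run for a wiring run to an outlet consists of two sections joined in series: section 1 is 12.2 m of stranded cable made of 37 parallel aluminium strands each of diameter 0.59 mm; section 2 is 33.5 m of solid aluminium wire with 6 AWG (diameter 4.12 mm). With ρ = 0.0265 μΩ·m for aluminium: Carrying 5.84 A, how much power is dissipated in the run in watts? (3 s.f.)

3.36 W

ρ = 0.0265 μΩ·m = 2.65×10^-8 Ω·m
Section 1: A_strand = π(2.9500e-04)² = 2.734e-07 m²; R₁ = ρL/(N·A_s) = (2.65×10^-8)(12.2)/(37×2.734e-07) = 0.03196 Ω
Section 2: A = π(4.12/2 mm)² = π(2.0600e-03 m)² = 1.333e-05 m²
R₂ = (2.65×10^-8)(33.5)/(1.333e-05) = 0.06659 Ω
R = R₁ + R₂ = 0.09855 Ω
P = I²R = (5.84)² × 0.09855 = 3.36 W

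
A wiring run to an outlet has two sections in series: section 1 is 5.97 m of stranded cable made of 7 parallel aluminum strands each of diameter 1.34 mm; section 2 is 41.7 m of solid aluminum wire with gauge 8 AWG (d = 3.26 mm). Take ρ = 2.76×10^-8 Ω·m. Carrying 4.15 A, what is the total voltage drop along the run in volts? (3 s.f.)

Section 1: A_strand = π(6.7000e-04)² = 1.410e-06 m²; R₁ = ρL/(N·A_s) = (2.76×10^-8)(5.97)/(7×1.410e-06) = 0.01669 Ω
Section 2: A = π(3.26/2 mm)² = π(1.6300e-03 m)² = 8.347e-06 m²
R₂ = (2.76×10^-8)(41.7)/(8.347e-06) = 0.1379 Ω
R = R₁ + R₂ = 0.1546 Ω
V = IR = 4.15 × 0.1546 = 0.641 V

0.641 V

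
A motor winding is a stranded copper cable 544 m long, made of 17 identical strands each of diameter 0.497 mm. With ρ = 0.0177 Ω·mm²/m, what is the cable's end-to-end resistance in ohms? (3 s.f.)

2.92 Ω

ρ = 0.0177 Ω·mm²/m = 1.77×10^-8 Ω·m
A_strand = π(2.4850e-04 m)² = 1.940e-07 m²
R_strand = ρL/A = (1.77×10^-8)(544)/(1.940e-07) = 49.63 Ω
R_total = R_strand/N = 49.63/17 = 2.92 Ω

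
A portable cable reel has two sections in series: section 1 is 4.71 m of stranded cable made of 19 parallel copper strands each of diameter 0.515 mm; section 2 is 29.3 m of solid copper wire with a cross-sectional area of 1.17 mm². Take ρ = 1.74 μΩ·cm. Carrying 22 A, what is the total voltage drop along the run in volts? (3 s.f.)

ρ = 1.74 μΩ·cm = 1.74×10^-8 Ω·m
Section 1: A_strand = π(2.5750e-04)² = 2.083e-07 m²; R₁ = ρL/(N·A_s) = (1.74×10^-8)(4.71)/(19×2.083e-07) = 0.02071 Ω
Section 2: A = 1.17 mm² = 1.170e-06 m²
R₂ = (1.74×10^-8)(29.3)/(1.170e-06) = 0.4357 Ω
R = R₁ + R₂ = 0.4565 Ω
V = IR = 22 × 0.4565 = 10.0 V

10.0 V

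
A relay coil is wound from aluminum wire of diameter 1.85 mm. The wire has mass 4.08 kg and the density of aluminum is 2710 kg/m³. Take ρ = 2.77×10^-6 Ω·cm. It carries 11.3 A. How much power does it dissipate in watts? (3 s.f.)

ρ = 2.77×10^-6 Ω·cm = 2.77×10^-8 Ω·m
A = π(d/2)² = π(9.2500e-04 m)² = 2.6880e-06 m²
L = m/(density·A) = 4.08/(2710×2.6880e-06) = 560.1 m
R = ρL/A = (2.77×10^-8)(560.1)/(2.6880e-06) = 5.772 Ω
P = I²R = (11.3)² × 5.772 = 737 W

737 W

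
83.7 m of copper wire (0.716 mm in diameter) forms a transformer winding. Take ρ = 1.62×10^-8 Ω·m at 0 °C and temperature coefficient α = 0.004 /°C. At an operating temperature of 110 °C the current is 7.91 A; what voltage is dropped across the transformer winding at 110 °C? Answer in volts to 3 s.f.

38.4 V

A = π(d/2)² = π(3.5800e-04 m)² = 4.026e-07 m²
R₍0₎ = ρL/A = (1.62×10^-8)(83.7)/(4.026e-07) = 3.368 Ω
R₍110₎ = R₍0₎(1 + αΔT) = 3.368 × (1 + 0.004×110) = 4.849 Ω
V = IR = 7.91 × 4.849 = 38.4 V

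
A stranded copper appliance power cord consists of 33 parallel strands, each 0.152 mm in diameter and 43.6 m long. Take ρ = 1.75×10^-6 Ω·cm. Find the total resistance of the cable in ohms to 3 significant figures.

ρ = 1.75×10^-6 Ω·cm = 1.75×10^-8 Ω·m
A_strand = π(7.6000e-05 m)² = 1.815e-08 m²
R_strand = ρL/A = (1.75×10^-8)(43.6)/(1.815e-08) = 42.05 Ω
R_total = R_strand/N = 42.05/33 = 1.27 Ω

1.27 Ω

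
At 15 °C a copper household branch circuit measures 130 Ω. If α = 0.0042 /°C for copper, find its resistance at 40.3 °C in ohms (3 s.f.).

ΔT = 40.3 − 15 = 25.3 °C
R = R₀(1 + αΔT) = 130 × (1 + 0.0042×25.3) = 130 × 1.106 = 144 Ω

144 Ω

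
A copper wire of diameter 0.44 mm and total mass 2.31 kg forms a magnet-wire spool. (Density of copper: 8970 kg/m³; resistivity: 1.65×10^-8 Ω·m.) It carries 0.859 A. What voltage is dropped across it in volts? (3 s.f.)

A = π(d/2)² = π(2.2000e-04 m)² = 1.5205e-07 m²
L = m/(density·A) = 2.31/(8970×1.5205e-07) = 1694 m
R = ρL/A = (1.65×10^-8)(1694)/(1.5205e-07) = 183.8 Ω
V = IR = 0.859 × 183.8 = 158 V

158 V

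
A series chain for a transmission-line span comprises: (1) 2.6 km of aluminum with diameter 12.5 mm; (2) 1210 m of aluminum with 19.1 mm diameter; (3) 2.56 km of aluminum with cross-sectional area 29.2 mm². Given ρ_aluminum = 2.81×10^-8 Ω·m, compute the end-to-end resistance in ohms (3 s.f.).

Seg 1: A = π(d/2)² = π(6.2500e-03 m)² = 1.227e-04 m²
R_1 = (2.81×10^-8)(2600)/(1.227e-04) = 0.5953 Ω
Seg 2: A = π(d/2)² = π(9.5500e-03 m)² = 2.865e-04 m²
R_2 = (2.81×10^-8)(1210)/(2.865e-04) = 0.1187 Ω
Seg 3: A = 29.2 mm² = 2.920e-05 m²
R_3 = (2.81×10^-8)(2560)/(2.920e-05) = 2.464 Ω
R_total = R_1 + R_2 + R_3 = 3.18 Ω

3.18 Ω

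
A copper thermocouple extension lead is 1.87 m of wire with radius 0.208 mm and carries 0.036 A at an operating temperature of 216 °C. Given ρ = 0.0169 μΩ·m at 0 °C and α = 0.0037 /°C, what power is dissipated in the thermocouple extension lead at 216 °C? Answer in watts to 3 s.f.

5.42×10^-4 W

ρ = 0.0169 μΩ·m = 1.69×10^-8 Ω·m
A = πr² = π(2.0800e-04 m)² = 1.359e-07 m²
R₍0₎ = ρL/A = (1.69×10^-8)(1.87)/(1.359e-07) = 0.2325 Ω
R₍216₎ = R₍0₎(1 + αΔT) = 0.2325 × (1 + 0.0037×216) = 0.4183 Ω
P = I²R = (0.036)² × 0.4183 = 5.42×10^-4 W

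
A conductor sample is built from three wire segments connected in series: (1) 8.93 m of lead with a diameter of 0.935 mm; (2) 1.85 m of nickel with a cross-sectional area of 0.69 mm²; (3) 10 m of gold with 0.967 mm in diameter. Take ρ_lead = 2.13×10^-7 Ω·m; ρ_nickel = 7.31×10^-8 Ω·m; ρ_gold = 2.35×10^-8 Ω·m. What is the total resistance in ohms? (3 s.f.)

3.29 Ω

Seg 1: A = π(d/2)² = π(4.6750e-04 m)² = 6.866e-07 m²
R_1 = (2.13×10^-7)(8.93)/(6.866e-07) = 2.77 Ω
Seg 2: A = 0.69 mm² = 6.900e-07 m²
R_2 = (7.31×10^-8)(1.85)/(6.900e-07) = 0.196 Ω
Seg 3: A = π(d/2)² = π(4.8350e-04 m)² = 7.344e-07 m²
R_3 = (2.35×10^-8)(10)/(7.344e-07) = 0.32 Ω
R_total = R_1 + R_2 + R_3 = 3.29 Ω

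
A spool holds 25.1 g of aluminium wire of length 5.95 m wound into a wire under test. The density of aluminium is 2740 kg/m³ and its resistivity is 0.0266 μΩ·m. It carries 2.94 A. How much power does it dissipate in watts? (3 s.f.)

ρ = 0.0266 μΩ·m = 2.66×10^-8 Ω·m
A = m/(density·L) = 0.0251/(2740×5.95) = 1.5396e-06 m²
R = ρL/A = (2.66×10^-8)(5.95)/(1.5396e-06) = 0.1028 Ω
P = I²R = (2.94)² × 0.1028 = 0.889 W

0.889 W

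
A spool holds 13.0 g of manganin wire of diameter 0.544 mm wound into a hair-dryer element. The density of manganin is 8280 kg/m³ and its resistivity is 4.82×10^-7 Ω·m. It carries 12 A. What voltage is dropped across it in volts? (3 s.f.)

A = π(d/2)² = π(2.7200e-04 m)² = 2.3243e-07 m²
L = m/(density·A) = 0.013/(8280×2.3243e-07) = 6.755 m
R = ρL/A = (4.82×10^-7)(6.755)/(2.3243e-07) = 14.01 Ω
V = IR = 12 × 14.01 = 168 V

168 V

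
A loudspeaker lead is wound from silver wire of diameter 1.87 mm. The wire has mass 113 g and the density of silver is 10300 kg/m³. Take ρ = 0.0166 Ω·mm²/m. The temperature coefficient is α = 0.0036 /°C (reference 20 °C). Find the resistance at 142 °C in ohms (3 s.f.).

ρ = 0.0166 Ω·mm²/m = 1.66×10^-8 Ω·m
A = π(d/2)² = π(9.3500e-04 m)² = 2.7465e-06 m²
L = m/(density·A) = 0.113/(10300×2.7465e-06) = 3.995 m
R = ρL/A = (1.66×10^-8)(3.995)/(2.7465e-06) = 0.02414 Ω
R(142 °C) = 0.02414 × (1 + 0.0036×122) = 0.0347 Ω

0.0347 Ω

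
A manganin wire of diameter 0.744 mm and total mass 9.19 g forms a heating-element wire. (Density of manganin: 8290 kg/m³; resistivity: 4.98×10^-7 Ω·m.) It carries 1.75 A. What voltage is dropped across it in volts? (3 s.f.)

A = π(d/2)² = π(3.7200e-04 m)² = 4.3475e-07 m²
L = m/(density·A) = 0.00919/(8290×4.3475e-07) = 2.55 m
R = ρL/A = (4.98×10^-7)(2.55)/(4.3475e-07) = 2.921 Ω
V = IR = 1.75 × 2.921 = 5.11 V

5.11 V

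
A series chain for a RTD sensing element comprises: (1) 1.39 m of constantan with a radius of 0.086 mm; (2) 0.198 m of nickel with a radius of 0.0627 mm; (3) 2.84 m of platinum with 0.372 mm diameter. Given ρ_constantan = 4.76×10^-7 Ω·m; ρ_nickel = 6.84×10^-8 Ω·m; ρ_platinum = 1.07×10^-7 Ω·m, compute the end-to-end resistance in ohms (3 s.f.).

Seg 1: A = πr² = π(8.6000e-05 m)² = 2.324e-08 m²
R_1 = (4.76×10^-7)(1.39)/(2.324e-08) = 28.48 Ω
Seg 2: A = πr² = π(6.2700e-05 m)² = 1.235e-08 m²
R_2 = (6.84×10^-8)(0.198)/(1.235e-08) = 1.097 Ω
Seg 3: A = π(d/2)² = π(1.8600e-04 m)² = 1.087e-07 m²
R_3 = (1.07×10^-7)(2.84)/(1.087e-07) = 2.796 Ω
R_total = R_1 + R_2 + R_3 = 32.4 Ω

32.4 Ω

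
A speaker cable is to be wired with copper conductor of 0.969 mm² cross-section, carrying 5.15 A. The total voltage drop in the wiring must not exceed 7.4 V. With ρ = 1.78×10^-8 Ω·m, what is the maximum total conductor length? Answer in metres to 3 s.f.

78.2 m

A = 0.969 mm² = 9.690e-07 m²
L_max = V_max·A/(1·ρI) = (7.4)(9.690e-07)/(1.78×10^-8×5.15) = 78.2 m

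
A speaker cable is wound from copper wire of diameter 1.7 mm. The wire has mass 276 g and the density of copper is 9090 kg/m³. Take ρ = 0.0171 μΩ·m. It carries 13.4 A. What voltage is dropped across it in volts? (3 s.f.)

ρ = 0.0171 μΩ·m = 1.71×10^-8 Ω·m
A = π(d/2)² = π(8.5000e-04 m)² = 2.2698e-06 m²
L = m/(density·A) = 0.276/(9090×2.2698e-06) = 13.38 m
R = ρL/A = (1.71×10^-8)(13.38)/(2.2698e-06) = 0.1008 Ω
V = IR = 13.4 × 0.1008 = 1.35 V

1.35 V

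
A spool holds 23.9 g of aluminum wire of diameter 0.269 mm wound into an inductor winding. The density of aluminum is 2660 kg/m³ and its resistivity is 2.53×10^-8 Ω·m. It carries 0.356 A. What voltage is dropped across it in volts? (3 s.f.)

25.1 V

A = π(d/2)² = π(1.3450e-04 m)² = 5.6832e-08 m²
L = m/(density·A) = 0.0239/(2660×5.6832e-08) = 158.1 m
R = ρL/A = (2.53×10^-8)(158.1)/(5.6832e-08) = 70.38 Ω
V = IR = 0.356 × 70.38 = 25.1 V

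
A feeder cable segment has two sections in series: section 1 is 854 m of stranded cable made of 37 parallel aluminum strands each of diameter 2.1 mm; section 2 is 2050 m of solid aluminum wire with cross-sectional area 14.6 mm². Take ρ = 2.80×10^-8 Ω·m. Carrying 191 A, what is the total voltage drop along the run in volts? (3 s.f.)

787 V

Section 1: A_strand = π(1.0500e-03)² = 3.464e-06 m²; R₁ = ρL/(N·A_s) = (2.80×10^-8)(854)/(37×3.464e-06) = 0.1866 Ω
Section 2: A = 14.6 mm² = 1.460e-05 m²
R₂ = (2.80×10^-8)(2050)/(1.460e-05) = 3.932 Ω
R = R₁ + R₂ = 4.118 Ω
V = IR = 191 × 4.118 = 787 V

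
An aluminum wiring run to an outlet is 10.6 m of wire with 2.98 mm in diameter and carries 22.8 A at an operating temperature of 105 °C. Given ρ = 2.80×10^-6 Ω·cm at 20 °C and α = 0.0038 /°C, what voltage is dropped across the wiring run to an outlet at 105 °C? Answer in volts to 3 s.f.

ρ = 2.80×10^-6 Ω·cm = 2.80×10^-8 Ω·m
A = π(d/2)² = π(1.4900e-03 m)² = 6.975e-06 m²
R₍20₎ = ρL/A = (2.80×10^-8)(10.6)/(6.975e-06) = 0.04255 Ω
R₍105₎ = R₍20₎(1 + αΔT) = 0.04255 × (1 + 0.0038×85) = 0.0563 Ω
V = IR = 22.8 × 0.0563 = 1.28 V

1.28 V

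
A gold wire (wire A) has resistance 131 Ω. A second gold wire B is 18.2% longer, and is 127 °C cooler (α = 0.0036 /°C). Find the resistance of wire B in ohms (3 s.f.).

84.0 Ω

R ∝ ρL/d² with ρ ∝ (1+αΔT), so R_B/R_A = (1 + 18.2/100) × (1 − 0.0036×127)
= 1.182 × 0.5428 = 0.6416
R_B = 0.6416 × 131 = 84.0 Ω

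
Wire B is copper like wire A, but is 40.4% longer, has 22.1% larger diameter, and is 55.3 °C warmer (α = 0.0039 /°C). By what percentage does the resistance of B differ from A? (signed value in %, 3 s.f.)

14.5%

R ∝ ρL/d² with ρ ∝ (1+αΔT), so R_B/R_A = (1 + 40.4/100) × (1 + 22.1/100)⁻² × (1 + 0.0039×55.3)
= 1.404 × 0.6708 × 1.216 = 1.145
(R_B − R_A)/R_A = 1.145 − 1 = 14.5%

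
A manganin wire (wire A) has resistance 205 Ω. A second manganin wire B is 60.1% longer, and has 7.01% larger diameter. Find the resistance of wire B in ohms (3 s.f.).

287 Ω

R ∝ L/d², so R_B/R_A = (1 + 60.1/100) × (1 + 7.01/100)⁻²
= 1.601 × 0.8733 = 1.398
R_B = 1.398 × 205 = 287 Ω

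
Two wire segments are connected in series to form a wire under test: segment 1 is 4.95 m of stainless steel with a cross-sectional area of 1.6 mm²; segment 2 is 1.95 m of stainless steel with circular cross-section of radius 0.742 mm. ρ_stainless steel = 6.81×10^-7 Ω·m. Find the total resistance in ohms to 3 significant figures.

Segment 1: A = 1.6 mm² = 1.600e-06 m²
R₁ = ρL/A = (6.81×10^-7)(4.95)/(1.600e-06) = 2.107 Ω
Segment 2: A = πr² = π(7.4200e-04 m)² = 1.730e-06 m²
R₂ = (6.81×10^-7)(1.95)/(1.730e-06) = 0.7678 Ω
R = R₁ + R₂ = 2.87 Ω

2.87 Ω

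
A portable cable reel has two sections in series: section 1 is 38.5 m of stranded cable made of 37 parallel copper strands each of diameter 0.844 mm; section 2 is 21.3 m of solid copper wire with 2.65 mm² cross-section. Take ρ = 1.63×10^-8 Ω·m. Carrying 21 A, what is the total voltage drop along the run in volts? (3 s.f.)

3.39 V

Section 1: A_strand = π(4.2200e-04)² = 5.595e-07 m²; R₁ = ρL/(N·A_s) = (1.63×10^-8)(38.5)/(37×5.595e-07) = 0.03032 Ω
Section 2: A = 2.65 mm² = 2.650e-06 m²
R₂ = (1.63×10^-8)(21.3)/(2.650e-06) = 0.131 Ω
R = R₁ + R₂ = 0.1613 Ω
V = IR = 21 × 0.1613 = 3.39 V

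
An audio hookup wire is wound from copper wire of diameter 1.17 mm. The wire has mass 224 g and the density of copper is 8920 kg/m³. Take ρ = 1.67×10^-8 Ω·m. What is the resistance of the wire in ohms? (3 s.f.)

A = π(d/2)² = π(5.8500e-04 m)² = 1.0751e-06 m²
L = m/(density·A) = 0.224/(8920×1.0751e-06) = 23.36 m
R = ρL/A = (1.67×10^-8)(23.36)/(1.0751e-06) = 0.363 Ω

0.363 Ω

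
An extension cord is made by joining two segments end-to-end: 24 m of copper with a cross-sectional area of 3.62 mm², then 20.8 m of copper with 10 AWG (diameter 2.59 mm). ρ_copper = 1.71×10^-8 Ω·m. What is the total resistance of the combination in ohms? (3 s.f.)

0.181 Ω

Segment 1: A = 3.62 mm² = 3.620e-06 m²
R₁ = ρL/A = (1.71×10^-8)(24)/(3.620e-06) = 0.1134 Ω
Segment 2: A = π(2.59/2 mm)² = π(1.2950e-03 m)² = 5.269e-06 m²
R₂ = (1.71×10^-8)(20.8)/(5.269e-06) = 0.06751 Ω
R = R₁ + R₂ = 0.181 Ω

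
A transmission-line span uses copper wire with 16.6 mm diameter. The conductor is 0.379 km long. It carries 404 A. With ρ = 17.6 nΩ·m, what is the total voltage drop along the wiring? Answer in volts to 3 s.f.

12.5 V

ρ = 17.6 nΩ·m = 1.76×10^-8 Ω·m
A = π(d/2)² = π(8.3000e-03 m)² = 2.164e-04 m²
R = ρL/A = (1.76×10^-8)(379)/(2.164e-04) = 0.03082 Ω
V = IR = 404 × 0.03082 = 12.5 V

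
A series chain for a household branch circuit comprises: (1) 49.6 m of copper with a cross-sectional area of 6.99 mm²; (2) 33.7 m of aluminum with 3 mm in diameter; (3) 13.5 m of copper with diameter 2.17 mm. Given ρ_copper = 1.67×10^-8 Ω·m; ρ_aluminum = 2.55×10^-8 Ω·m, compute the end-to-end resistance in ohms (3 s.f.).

0.301 Ω

Seg 1: A = 6.99 mm² = 6.990e-06 m²
R_1 = (1.67×10^-8)(49.6)/(6.990e-06) = 0.1185 Ω
Seg 2: A = π(d/2)² = π(1.5000e-03 m)² = 7.069e-06 m²
R_2 = (2.55×10^-8)(33.7)/(7.069e-06) = 0.1216 Ω
Seg 3: A = π(d/2)² = π(1.0850e-03 m)² = 3.698e-06 m²
R_3 = (1.67×10^-8)(13.5)/(3.698e-06) = 0.06096 Ω
R_total = R_1 + R_2 + R_3 = 0.301 Ω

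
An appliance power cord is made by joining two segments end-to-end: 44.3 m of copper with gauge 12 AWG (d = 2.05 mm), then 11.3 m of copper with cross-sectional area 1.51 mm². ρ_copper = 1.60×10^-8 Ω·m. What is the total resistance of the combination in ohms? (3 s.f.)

0.334 Ω

Segment 1: A = π(2.05/2 mm)² = π(1.0250e-03 m)² = 3.301e-06 m²
R₁ = ρL/A = (1.60×10^-8)(44.3)/(3.301e-06) = 0.2147 Ω
Segment 2: A = 1.51 mm² = 1.510e-06 m²
R₂ = (1.60×10^-8)(11.3)/(1.510e-06) = 0.1197 Ω
R = R₁ + R₂ = 0.334 Ω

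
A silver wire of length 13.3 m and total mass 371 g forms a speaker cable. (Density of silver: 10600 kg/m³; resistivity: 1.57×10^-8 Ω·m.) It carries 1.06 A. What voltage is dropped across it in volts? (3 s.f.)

A = m/(density·L) = 0.371/(10600×13.3) = 2.6316e-06 m²
R = ρL/A = (1.57×10^-8)(13.3)/(2.6316e-06) = 0.07935 Ω
V = IR = 1.06 × 0.07935 = 0.0841 V

0.0841 V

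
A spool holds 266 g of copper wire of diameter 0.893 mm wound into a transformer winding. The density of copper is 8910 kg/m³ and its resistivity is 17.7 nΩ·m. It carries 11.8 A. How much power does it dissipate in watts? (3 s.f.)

ρ = 17.7 nΩ·m = 1.77×10^-8 Ω·m
A = π(d/2)² = π(4.4650e-04 m)² = 6.2631e-07 m²
L = m/(density·A) = 0.266/(8910×6.2631e-07) = 47.67 m
R = ρL/A = (1.77×10^-8)(47.67)/(6.2631e-07) = 1.347 Ω
P = I²R = (11.8)² × 1.347 = 188 W

188 W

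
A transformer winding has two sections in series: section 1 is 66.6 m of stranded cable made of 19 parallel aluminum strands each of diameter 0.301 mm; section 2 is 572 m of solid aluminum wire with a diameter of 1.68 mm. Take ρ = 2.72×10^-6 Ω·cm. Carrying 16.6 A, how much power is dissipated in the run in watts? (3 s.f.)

2300 W

ρ = 2.72×10^-6 Ω·cm = 2.72×10^-8 Ω·m
Section 1: A_strand = π(1.5050e-04)² = 7.116e-08 m²; R₁ = ρL/(N·A_s) = (2.72×10^-8)(66.6)/(19×7.116e-08) = 1.34 Ω
Section 2: A = π(d/2)² = π(8.4000e-04 m)² = 2.217e-06 m²
R₂ = (2.72×10^-8)(572)/(2.217e-06) = 7.019 Ω
R = R₁ + R₂ = 8.359 Ω
P = I²R = (16.6)² × 8.359 = 2300 W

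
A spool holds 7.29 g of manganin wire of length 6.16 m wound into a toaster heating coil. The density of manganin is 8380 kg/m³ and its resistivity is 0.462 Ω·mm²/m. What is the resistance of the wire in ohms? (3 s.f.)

20.2 Ω

ρ = 0.462 Ω·mm²/m = 4.62×10^-7 Ω·m
A = m/(density·L) = 0.00729/(8380×6.16) = 1.4122e-07 m²
R = ρL/A = (4.62×10^-7)(6.16)/(1.4122e-07) = 20.2 Ω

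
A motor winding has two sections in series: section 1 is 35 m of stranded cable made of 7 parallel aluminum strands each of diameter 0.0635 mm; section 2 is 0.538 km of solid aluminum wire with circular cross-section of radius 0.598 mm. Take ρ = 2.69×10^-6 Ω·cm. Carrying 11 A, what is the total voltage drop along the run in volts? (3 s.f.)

ρ = 2.69×10^-6 Ω·cm = 2.69×10^-8 Ω·m
Section 1: A_strand = π(3.1750e-05)² = 3.167e-09 m²; R₁ = ρL/(N·A_s) = (2.69×10^-8)(35)/(7×3.167e-09) = 42.47 Ω
Section 2: A = πr² = π(5.9800e-04 m)² = 1.123e-06 m²
R₂ = (2.69×10^-8)(538)/(1.123e-06) = 12.88 Ω
R = R₁ + R₂ = 55.35 Ω
V = IR = 11 × 55.35 = 609 V

609 V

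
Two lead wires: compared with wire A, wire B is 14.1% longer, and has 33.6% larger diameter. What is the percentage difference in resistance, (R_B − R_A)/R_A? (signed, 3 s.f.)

R ∝ L/d², so R_B/R_A = (1 + 14.1/100) × (1 + 33.6/100)⁻²
= 1.141 × 0.5603 = 0.6392
(R_B − R_A)/R_A = 0.6392 − 1 = -36.1%

-36.1%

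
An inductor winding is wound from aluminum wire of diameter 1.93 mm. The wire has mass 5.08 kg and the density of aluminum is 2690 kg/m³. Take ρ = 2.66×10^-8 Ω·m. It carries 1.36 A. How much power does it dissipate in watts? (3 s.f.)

A = π(d/2)² = π(9.6500e-04 m)² = 2.9255e-06 m²
L = m/(density·A) = 5.08/(2690×2.9255e-06) = 645.5 m
R = ρL/A = (2.66×10^-8)(645.5)/(2.9255e-06) = 5.869 Ω
P = I²R = (1.36)² × 5.869 = 10.9 W

10.9 W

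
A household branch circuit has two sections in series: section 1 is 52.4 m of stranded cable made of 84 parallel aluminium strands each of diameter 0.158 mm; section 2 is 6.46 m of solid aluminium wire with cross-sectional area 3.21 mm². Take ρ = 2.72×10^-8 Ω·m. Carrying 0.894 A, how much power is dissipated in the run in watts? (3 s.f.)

Section 1: A_strand = π(7.9000e-05)² = 1.961e-08 m²; R₁ = ρL/(N·A_s) = (2.72×10^-8)(52.4)/(84×1.961e-08) = 0.8654 Ω
Section 2: A = 3.21 mm² = 3.210e-06 m²
R₂ = (2.72×10^-8)(6.46)/(3.210e-06) = 0.05474 Ω
R = R₁ + R₂ = 0.9201 Ω
P = I²R = (0.894)² × 0.9201 = 0.735 W

0.735 W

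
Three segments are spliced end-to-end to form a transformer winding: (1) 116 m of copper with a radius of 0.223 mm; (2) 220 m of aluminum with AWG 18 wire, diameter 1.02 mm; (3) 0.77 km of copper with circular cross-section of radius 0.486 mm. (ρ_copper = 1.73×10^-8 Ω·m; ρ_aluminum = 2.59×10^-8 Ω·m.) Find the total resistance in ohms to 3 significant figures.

37.8 Ω

Seg 1: A = πr² = π(2.2300e-04 m)² = 1.562e-07 m²
R_1 = (1.73×10^-8)(116)/(1.562e-07) = 12.85 Ω
Seg 2: A = π(1.02/2 mm)² = π(5.1000e-04 m)² = 8.171e-07 m²
R_2 = (2.59×10^-8)(220)/(8.171e-07) = 6.973 Ω
Seg 3: A = πr² = π(4.8600e-04 m)² = 7.420e-07 m²
R_3 = (1.73×10^-8)(770)/(7.420e-07) = 17.95 Ω
R_total = R_1 + R_2 + R_3 = 37.8 Ω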